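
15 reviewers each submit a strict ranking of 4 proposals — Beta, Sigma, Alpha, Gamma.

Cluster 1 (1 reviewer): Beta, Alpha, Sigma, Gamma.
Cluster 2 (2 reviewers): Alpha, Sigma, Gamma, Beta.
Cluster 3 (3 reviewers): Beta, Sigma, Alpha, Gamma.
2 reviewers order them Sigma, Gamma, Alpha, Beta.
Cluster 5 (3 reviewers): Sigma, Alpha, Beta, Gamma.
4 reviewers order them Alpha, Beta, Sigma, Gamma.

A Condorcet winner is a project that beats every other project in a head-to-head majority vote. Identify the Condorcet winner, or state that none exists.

Check each pair by majority over 15 ballots:
Beta vs Sigma: Beta wins 8–7.
Beta–Alpha: Alpha 11–4.
Beta vs Gamma: Beta wins 11–4.
Sigma vs Alpha: Sigma, 8–7.
Sigma vs Gamma: Sigma wins 15–0.
Alpha vs Gamma: Alpha wins 13–2.
Each project drops at least one matchup (Beta loses to Alpha; Sigma loses to Beta; Alpha loses to Sigma; Gamma loses to Beta); the cycle Beta > Sigma > Alpha > Beta rules out a Condorcet winner.

none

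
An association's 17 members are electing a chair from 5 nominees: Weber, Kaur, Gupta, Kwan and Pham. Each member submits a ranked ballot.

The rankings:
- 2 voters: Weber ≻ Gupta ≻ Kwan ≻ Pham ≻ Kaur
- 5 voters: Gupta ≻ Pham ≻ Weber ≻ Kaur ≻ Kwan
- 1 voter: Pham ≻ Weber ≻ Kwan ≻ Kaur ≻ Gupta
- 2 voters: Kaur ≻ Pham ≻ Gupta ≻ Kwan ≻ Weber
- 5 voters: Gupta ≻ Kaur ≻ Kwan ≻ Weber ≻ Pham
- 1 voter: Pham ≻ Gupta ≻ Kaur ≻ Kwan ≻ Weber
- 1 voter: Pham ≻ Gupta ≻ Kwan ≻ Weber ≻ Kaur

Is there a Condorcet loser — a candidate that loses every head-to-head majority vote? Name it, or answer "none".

none

Pairwise majorities:
Weber vs Kaur: 2+5+1+1 = 9 for Weber, 8 for Kaur — Weber by 9–8.
Weber vs Gupta: 3 to 14, Gupta.
Weber vs Kwan: Kwan, 9–8.
Weber vs Pham: 2+5 = 7 for Weber, 10 for Pham — Pham by 10–7.
Kaur vs Gupta: Kaur preferred on 1+2 = 3 ballots; Gupta wins 14–3.
Kaur vs Kwan: Kaur preferred on 5+2+5+1 = 13 ballots; Kaur wins 13–4.
Kaur vs Pham: Pham, 10–7.
Gupta vs Kwan: Gupta, 16–1.
Gupta–Pham: Gupta 12–5.
Kwan vs Pham: 2+5 = 7 for Kwan, 10 for Pham — Pham by 10–7.
Each candidate has at least one pairwise win (Weber beats Kaur; Kaur beats Kwan; Gupta beats Weber; Kwan beats Weber; Pham beats Weber) — no Condorcet loser.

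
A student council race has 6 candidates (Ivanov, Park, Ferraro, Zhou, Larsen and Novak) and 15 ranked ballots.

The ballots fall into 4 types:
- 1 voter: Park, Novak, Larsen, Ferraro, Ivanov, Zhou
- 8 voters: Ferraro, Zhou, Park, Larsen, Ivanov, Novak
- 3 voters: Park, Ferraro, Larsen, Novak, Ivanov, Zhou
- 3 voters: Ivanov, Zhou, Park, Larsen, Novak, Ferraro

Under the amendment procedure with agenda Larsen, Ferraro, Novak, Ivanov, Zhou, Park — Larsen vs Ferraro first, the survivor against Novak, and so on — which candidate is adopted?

Ferraro

Round 1: Larsen vs Ferraro — 4–11, Ferraro advances.
Round 2: Ferraro vs Novak — 11–4, Ferraro advances.
Round 3: Ferraro vs Ivanov — 12–3, Ferraro advances.
Round 4: Ferraro vs Zhou — 12–3, Ferraro advances.
Round 5: Ferraro vs Park — 8–7, Ferraro advances.
Ferraro survives the agenda.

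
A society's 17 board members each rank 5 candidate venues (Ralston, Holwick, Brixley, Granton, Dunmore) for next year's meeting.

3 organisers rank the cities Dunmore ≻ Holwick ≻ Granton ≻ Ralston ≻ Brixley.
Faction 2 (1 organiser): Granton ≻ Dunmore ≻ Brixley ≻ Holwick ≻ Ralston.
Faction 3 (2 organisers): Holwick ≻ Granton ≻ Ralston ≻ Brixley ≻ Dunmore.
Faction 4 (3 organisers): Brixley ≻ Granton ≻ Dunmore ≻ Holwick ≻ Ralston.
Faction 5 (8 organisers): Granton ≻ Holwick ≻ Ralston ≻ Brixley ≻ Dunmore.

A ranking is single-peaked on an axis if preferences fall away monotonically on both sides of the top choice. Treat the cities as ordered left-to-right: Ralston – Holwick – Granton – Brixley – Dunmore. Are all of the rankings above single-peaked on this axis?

Axis positions: Ralston=1, Holwick=2, Granton=3, Brixley=4, Dunmore=5.
Faction 1: ranking walks positions 5-2-3-1-4; Holwick is ranked above Brixley even though Brixley lies between Holwick and the peak Dunmore on the axis — preferences dip and rise again. Not single-peaked.
Faction 2: ranking walks positions 3-5-4-2-1; Dunmore is ranked above Brixley even though Brixley lies between Dunmore and the peak Granton on the axis — preferences dip and rise again. Not single-peaked.
Faction 3 (peak Holwick at position 2): ranking walks positions 2-3-1-4-5, expanding outward from the peak — single-peaked.
Faction 4 (peak Brixley at position 4): ranking walks positions 4-3-5-2-1, expanding outward from the peak — single-peaked.
Faction 5 (peak Granton at position 3): ranking walks positions 3-2-1-4-5, expanding outward from the peak — single-peaked.
Faction 1 violates single-peakedness, so the profile is not single-peaked on this axis.

no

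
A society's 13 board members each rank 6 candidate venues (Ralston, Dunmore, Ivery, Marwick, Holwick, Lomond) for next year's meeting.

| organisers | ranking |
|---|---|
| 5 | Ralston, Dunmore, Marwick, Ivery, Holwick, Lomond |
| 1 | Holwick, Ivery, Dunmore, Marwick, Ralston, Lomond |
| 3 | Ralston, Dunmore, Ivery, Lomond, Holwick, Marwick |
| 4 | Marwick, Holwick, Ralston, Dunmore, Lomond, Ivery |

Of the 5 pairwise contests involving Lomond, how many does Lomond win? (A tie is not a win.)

0

Lomond against each rival (13 organisers):
Lomond vs Ralston: 0 to 13, Ralston.
Lomond vs Dunmore: Dunmore wins 13–0.
Lomond vs Ivery: 4 for Lomond, 9 for Ivery — Ivery by 9–4.
Lomond vs Marwick: 3 to 10, Marwick.
Lomond vs Holwick: 3 to 10, Holwick.
Lomond beats no one; loses to Ralston, Dunmore, Ivery, Marwick, Holwick — 0 pairwise wins.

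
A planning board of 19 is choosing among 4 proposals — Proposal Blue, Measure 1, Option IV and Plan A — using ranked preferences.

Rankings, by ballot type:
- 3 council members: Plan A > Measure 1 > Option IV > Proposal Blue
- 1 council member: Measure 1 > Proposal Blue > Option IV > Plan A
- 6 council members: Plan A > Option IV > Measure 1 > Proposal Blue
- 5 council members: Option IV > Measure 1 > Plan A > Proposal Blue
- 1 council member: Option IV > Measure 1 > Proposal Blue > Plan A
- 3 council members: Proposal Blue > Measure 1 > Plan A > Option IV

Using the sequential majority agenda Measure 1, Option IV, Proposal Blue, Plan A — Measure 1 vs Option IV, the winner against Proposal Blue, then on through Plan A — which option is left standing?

Plan A

Round 1: Measure 1 vs Option IV — 7–12, Option IV advances.
Round 2: Option IV vs Proposal Blue — 15–4, Option IV advances.
Round 3: Option IV vs Plan A — 7–12, Plan A advances.
Plan A survives the agenda.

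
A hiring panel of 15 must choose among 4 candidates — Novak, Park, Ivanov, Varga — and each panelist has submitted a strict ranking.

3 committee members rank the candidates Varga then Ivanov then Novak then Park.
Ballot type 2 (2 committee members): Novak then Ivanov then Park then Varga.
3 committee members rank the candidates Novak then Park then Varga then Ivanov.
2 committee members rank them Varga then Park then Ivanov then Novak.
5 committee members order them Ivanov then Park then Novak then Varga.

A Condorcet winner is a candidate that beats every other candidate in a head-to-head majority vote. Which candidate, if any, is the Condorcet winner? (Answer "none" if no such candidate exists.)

none

Head-to-head results (15 committee members):
Novak–Park: Novak 8–7.
Novak vs Ivanov: Ivanov, 10–5.
Novak vs Varga: Novak, 10–5.
Park–Ivanov: Ivanov 10–5.
Park–Varga: Park 10–5.
Ivanov vs Varga: 7 to 8, Varga.
Every candidate loses at least once (Novak loses to Ivanov; Park loses to Novak; Ivanov loses to Varga; Varga loses to Novak). The majority relation contains the cycle Novak beats Varga beats Ivanov beats Novak, so there is no Condorcet winner.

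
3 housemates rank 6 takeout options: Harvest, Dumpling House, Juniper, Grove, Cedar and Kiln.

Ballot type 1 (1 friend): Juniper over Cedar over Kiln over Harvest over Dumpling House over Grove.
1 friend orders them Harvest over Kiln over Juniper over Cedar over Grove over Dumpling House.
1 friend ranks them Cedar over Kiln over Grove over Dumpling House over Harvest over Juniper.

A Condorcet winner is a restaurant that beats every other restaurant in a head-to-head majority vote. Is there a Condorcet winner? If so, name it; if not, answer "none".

Head-to-head results (3 friends):
Harvest vs Dumpling House: 1+1 = 2 for Harvest, 1 for Dumpling House — Harvest by 2–1.
Harvest vs Juniper: Harvest is ranked higher on 1+1 = 2 ballots, Juniper on 1. Harvest wins 2–1.
Harvest vs Grove: Harvest is ranked higher on 1+1 = 2 ballots, Grove on 1. Harvest wins 2–1.
Harvest vs Cedar: 1 to 2, Cedar.
Harvest vs Kiln: Harvest preferred on 1 ballot; Kiln wins 2–1.
Dumpling House vs Juniper: 1 to 2, Juniper.
Dumpling House vs Grove: Dumpling House preferred on 1 ballot; Grove wins 2–1.
Dumpling House vs Cedar: 0 for Dumpling House, 3 for Cedar — Cedar by 3–0.
Dumpling House vs Kiln: Dumpling House preferred on 0 ballots; Kiln wins 3–0.
Juniper vs Grove: Juniper preferred on 1+1 = 2 ballots; Juniper wins 2–1.
Juniper vs Cedar: 2 to 1, Juniper.
Juniper vs Kiln: 1 to 2, Kiln.
Grove vs Cedar: 0 to 3, Cedar.
Grove vs Kiln: Grove is ranked higher on 0 ballots, Kiln on 3. Kiln wins 3–0.
Cedar vs Kiln: Cedar is ranked higher on 1+1 = 2 ballots, Kiln on 1. Cedar wins 2–1.
Each restaurant drops at least one matchup (Harvest loses to Cedar; Dumpling House loses to Harvest; Juniper loses to Harvest; Grove loses to Harvest; Cedar loses to Juniper; Kiln loses to Cedar); the cycle Harvest → Juniper → Cedar → Harvest rules out a Condorcet winner.

none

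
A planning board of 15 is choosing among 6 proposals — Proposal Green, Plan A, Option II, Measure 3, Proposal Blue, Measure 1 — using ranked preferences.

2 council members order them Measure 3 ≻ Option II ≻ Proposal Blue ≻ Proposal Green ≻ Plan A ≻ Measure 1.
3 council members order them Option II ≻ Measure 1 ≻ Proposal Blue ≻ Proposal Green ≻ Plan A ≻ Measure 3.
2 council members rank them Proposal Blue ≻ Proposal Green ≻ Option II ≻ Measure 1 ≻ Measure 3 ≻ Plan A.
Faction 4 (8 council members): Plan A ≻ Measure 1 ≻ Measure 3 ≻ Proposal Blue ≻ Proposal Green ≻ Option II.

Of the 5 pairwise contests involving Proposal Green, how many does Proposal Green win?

Proposal Green against each rival (15 council members):
Proposal Green vs Plan A: Proposal Green preferred on 2+3+2 = 7 ballots; Plan A wins 8–7.
Proposal Green vs Option II: 10 to 5, Proposal Green.
Proposal Green–Measure 3: Measure 3 10–5.
Proposal Green vs Proposal Blue: Proposal Green is ranked higher on 0 ballots, Proposal Blue on 15. Proposal Blue wins 15–0.
Proposal Green vs Measure 1: Proposal Green preferred on 2+2 = 4 ballots; Measure 1 wins 11–4.
Proposal Green beats Option II; loses to Plan A, Measure 3, Proposal Blue, Measure 1 — 1 pairwise win.

1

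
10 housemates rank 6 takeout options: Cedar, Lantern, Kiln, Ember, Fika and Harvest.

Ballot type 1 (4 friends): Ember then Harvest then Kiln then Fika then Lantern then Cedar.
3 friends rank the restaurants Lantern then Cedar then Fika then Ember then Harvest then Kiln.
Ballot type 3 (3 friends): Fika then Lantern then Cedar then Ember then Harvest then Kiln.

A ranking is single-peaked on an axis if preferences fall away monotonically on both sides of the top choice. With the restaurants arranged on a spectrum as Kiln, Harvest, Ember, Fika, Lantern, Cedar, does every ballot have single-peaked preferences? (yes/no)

Axis positions: Kiln=1, Harvest=2, Ember=3, Fika=4, Lantern=5, Cedar=6.
Ballot type 1 (peak Ember at position 3): ranking walks positions 3-2-1-4-5-6, expanding outward from the peak — single-peaked.
Ballot type 2 (peak Lantern at position 5): ranking walks positions 5-6-4-3-2-1, expanding outward from the peak — single-peaked.
Ballot type 3 (peak Fika at position 4): ranking walks positions 4-5-6-3-2-1, expanding outward from the peak — single-peaked.
Every ranking is single-peaked on this axis.

yes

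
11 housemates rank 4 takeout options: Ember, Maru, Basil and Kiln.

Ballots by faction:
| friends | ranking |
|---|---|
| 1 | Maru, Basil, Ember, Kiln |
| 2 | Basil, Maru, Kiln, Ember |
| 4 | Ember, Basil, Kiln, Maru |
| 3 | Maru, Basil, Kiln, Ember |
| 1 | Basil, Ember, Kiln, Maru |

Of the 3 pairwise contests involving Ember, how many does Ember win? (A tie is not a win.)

1

Ember against each rival (11 friends):
Ember–Maru: Maru 6–5.
Ember–Basil: Basil 7–4.
Ember vs Kiln: Ember preferred on 1+4+1 = 6 ballots; Ember wins 6–5.
Ember beats Kiln; loses to Maru, Basil — 1 pairwise win.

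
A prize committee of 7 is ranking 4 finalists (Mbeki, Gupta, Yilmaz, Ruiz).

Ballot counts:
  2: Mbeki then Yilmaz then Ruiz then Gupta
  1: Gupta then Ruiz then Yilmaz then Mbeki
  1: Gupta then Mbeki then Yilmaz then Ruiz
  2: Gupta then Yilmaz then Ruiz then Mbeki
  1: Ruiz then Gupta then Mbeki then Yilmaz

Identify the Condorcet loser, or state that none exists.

Head-to-head results (7 jurors):
Mbeki vs Gupta: Mbeki is ranked higher on 2 ballots, Gupta on 5. Gupta wins 5–2.
Mbeki vs Yilmaz: Mbeki wins 4–3.
Mbeki vs Ruiz: Ruiz, 4–3.
Gupta vs Yilmaz: 5 to 2, Gupta.
Gupta vs Ruiz: 4 to 3, Gupta.
Yilmaz–Ruiz: Yilmaz 5–2.
Every nominee wins at least one matchup (Mbeki beats Yilmaz; Gupta beats Mbeki; Yilmaz beats Ruiz; Ruiz beats Mbeki), so there is no Condorcet loser.

none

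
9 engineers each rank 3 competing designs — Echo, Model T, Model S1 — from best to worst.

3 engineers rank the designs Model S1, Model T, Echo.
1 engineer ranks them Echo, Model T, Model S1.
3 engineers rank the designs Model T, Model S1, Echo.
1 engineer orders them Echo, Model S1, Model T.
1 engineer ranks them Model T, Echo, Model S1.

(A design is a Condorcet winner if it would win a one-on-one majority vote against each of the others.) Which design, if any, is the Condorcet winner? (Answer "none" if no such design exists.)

Model T

Head-to-head results (9 engineers):
Echo vs Model T: Model T, 7–2.
Echo vs Model S1: Model S1 wins 6–3.
Model T–Model S1: Model T 5–4.
Only Model T has no losses; Model T is the Condorcet winner.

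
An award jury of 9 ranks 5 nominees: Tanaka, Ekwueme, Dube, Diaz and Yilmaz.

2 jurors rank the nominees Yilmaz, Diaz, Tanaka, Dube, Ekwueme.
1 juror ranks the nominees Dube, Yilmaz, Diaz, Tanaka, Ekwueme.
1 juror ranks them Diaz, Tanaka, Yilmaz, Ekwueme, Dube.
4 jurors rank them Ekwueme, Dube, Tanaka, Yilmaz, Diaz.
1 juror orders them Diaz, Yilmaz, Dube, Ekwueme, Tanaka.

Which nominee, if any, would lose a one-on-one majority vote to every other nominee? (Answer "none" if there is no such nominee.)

Pairwise majorities:
Tanaka vs Ekwueme: Ekwueme, 5–4.
Tanaka vs Dube: Tanaka is ranked higher on 2+1 = 3 ballots, Dube on 6. Dube wins 6–3.
Tanaka vs Diaz: Diaz wins 5–4.
Tanaka–Yilmaz: Tanaka 5–4.
Ekwueme vs Dube: 1+4 = 5 for Ekwueme, 4 for Dube — Ekwueme by 5–4.
Ekwueme vs Diaz: Ekwueme is ranked higher on 4 ballots, Diaz on 5. Diaz wins 5–4.
Ekwueme vs Yilmaz: 4 for Ekwueme, 5 for Yilmaz — Yilmaz by 5–4.
Dube vs Diaz: 1+4 = 5 for Dube, 4 for Diaz — Dube by 5–4.
Dube vs Yilmaz: Dube preferred on 1+4 = 5 ballots; Dube wins 5–4.
Diaz–Yilmaz: Yilmaz 7–2.
Every nominee wins at least one matchup (Tanaka beats Yilmaz; Ekwueme beats Tanaka; Dube beats Tanaka; Diaz beats Tanaka; Yilmaz beats Ekwueme), so there is no Condorcet loser.

none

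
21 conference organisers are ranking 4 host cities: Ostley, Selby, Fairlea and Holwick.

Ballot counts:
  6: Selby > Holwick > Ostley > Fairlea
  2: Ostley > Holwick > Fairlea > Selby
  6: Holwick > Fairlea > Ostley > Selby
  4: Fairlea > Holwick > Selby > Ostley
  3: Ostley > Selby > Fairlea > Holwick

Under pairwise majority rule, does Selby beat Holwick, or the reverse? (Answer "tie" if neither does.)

Holwick

Ballots ranking Selby above Holwick: 6 + 3 = 9.
Ballots ranking Holwick above Selby: 21 − 9 = 12.
Holwick wins the head-to-head 12–9.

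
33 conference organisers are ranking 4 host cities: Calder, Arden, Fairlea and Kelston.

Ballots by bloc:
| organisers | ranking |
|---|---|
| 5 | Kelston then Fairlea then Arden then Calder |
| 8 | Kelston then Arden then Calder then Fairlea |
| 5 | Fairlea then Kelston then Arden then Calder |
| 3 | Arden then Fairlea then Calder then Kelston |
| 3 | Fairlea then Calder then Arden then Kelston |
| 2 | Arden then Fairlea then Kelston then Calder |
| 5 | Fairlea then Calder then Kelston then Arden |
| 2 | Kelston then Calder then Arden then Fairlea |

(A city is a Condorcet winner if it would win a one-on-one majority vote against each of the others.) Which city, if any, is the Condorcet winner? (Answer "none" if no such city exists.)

Fairlea

Head-to-head results (33 organisers):
Calder vs Arden: Calder preferred on 3+5+2 = 10 ballots; Arden wins 23–10.
Calder vs Fairlea: Calder is ranked higher on 8+2 = 10 ballots, Fairlea on 23. Fairlea wins 23–10.
Calder vs Kelston: Calder is ranked higher on 3+3+5 = 11 ballots, Kelston on 22. Kelston wins 22–11.
Arden vs Fairlea: 15 to 18, Fairlea.
Arden vs Kelston: Arden preferred on 3+3+2 = 8 ballots; Kelston wins 25–8.
Fairlea vs Kelston: 5+3+3+2+5 = 18 for Fairlea, 15 for Kelston — Fairlea by 18–15.
Only Fairlea has no losses; Fairlea is the Condorcet winner.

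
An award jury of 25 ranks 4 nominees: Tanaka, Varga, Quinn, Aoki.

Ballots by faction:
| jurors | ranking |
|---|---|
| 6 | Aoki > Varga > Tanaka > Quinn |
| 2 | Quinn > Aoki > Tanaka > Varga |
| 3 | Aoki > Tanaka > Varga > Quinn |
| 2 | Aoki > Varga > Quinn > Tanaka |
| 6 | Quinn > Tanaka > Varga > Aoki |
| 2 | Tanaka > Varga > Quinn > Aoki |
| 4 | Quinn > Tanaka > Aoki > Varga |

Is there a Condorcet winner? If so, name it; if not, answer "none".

none

Check each pair by majority over 25 ballots:
Tanaka vs Varga: Tanaka wins 17–8.
Tanaka vs Quinn: Quinn wins 14–11.
Tanaka vs Aoki: Aoki, 13–12.
Varga vs Quinn: Varga wins 13–12.
Varga vs Aoki: Aoki, 17–8.
Quinn vs Aoki: Quinn, 14–11.
Every nominee loses at least once (Tanaka loses to Quinn; Varga loses to Tanaka; Quinn loses to Varga; Aoki loses to Quinn). The majority relation contains the cycle Tanaka → Varga → Quinn → Tanaka, so there is no Condorcet winner.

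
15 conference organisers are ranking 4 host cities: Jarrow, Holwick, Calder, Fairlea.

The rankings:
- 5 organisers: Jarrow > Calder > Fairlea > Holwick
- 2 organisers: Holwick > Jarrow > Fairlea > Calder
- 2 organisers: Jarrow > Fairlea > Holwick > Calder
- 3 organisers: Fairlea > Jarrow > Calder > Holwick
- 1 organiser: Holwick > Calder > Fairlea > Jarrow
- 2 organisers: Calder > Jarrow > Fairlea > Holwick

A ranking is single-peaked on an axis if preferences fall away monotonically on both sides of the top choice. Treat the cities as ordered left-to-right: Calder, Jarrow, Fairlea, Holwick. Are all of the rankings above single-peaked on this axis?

Axis positions: Calder=1, Jarrow=2, Fairlea=3, Holwick=4.
Type 1 (peak Jarrow at position 2): ranking walks positions 2-1-3-4, expanding outward from the peak — single-peaked.
Type 2: ranking walks positions 4-2-3-1; Jarrow is ranked above Fairlea even though Fairlea lies between Jarrow and the peak Holwick on the axis — preferences dip and rise again. Not single-peaked.
Type 3 (peak Jarrow at position 2): ranking walks positions 2-3-4-1, expanding outward from the peak — single-peaked.
Type 4 (peak Fairlea at position 3): ranking walks positions 3-2-1-4, expanding outward from the peak — single-peaked.
Type 5: ranking walks positions 4-1-3-2; Calder is ranked above Fairlea even though Fairlea lies between Calder and the peak Holwick on the axis — preferences dip and rise again. Not single-peaked.
Type 6 (peak Calder at position 1): ranking walks positions 1-2-3-4, expanding outward from the peak — single-peaked.
Type 2 violates single-peakedness, so the profile is not single-peaked on this axis.

no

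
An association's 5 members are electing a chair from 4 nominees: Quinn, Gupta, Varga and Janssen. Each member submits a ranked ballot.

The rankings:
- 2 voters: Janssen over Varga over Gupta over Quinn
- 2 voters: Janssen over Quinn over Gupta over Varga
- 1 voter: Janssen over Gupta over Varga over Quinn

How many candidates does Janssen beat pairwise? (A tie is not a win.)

3

Janssen against each rival (5 voters):
Janssen–Quinn: Janssen 5–0.
Janssen–Gupta: Janssen 5–0.
Janssen–Varga: Janssen 5–0.
Janssen beats Quinn, Gupta, Varga — 3 pairwise wins.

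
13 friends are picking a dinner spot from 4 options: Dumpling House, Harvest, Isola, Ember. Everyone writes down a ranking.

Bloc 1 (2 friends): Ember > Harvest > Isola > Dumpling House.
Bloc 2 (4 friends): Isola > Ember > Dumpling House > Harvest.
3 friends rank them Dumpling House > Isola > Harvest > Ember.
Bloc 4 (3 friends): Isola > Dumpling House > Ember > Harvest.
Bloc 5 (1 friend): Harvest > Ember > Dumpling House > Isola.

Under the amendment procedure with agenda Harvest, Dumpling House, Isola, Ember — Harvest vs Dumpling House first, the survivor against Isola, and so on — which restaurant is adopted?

Round 1: Harvest vs Dumpling House — 3–10, Dumpling House advances.
Round 2: Dumpling House vs Isola — 4–9, Isola advances.
Round 3: Isola vs Ember — 10–3, Isola advances.
The agenda winner is Isola.

Isola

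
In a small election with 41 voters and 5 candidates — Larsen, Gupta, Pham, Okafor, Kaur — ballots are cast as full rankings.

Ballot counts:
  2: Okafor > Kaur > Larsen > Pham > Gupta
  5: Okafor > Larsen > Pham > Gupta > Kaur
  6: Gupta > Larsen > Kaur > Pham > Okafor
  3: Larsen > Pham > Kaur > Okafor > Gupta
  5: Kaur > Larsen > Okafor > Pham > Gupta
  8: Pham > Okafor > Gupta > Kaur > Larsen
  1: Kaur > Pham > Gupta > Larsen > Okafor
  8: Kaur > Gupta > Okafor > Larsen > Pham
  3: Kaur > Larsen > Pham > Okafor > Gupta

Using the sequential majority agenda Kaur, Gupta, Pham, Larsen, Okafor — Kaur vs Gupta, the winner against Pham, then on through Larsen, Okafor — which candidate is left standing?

Kaur

Round 1: Kaur vs Gupta — 22–19, Kaur advances.
Round 2: Kaur vs Pham — 25–16, Kaur advances.
Round 3: Kaur vs Larsen — 27–14, Kaur advances.
Round 4: Kaur vs Okafor — 26–15, Kaur advances.
The agenda winner is Kaur.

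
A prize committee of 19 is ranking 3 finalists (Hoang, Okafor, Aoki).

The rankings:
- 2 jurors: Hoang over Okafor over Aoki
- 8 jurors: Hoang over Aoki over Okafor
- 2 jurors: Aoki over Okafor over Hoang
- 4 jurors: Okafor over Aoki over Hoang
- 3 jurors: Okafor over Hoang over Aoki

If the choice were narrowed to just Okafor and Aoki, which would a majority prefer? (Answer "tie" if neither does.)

Ballots ranking Okafor above Aoki: 2 + 4 + 3 = 9.
Ballots ranking Aoki above Okafor: 19 − 9 = 10.
Aoki wins the head-to-head 10–9.

Aoki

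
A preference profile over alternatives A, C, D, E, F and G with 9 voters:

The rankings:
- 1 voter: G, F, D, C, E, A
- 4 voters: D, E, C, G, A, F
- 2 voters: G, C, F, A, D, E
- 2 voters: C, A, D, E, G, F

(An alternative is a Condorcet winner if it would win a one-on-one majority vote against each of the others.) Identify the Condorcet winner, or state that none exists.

Check each pair by majority over 9 ballots:
A vs C: C wins 9–0.
A vs D: D, 5–4.
A–E: E 5–4.
A–F: A 6–3.
A–G: G 7–2.
C vs D: D wins 5–4.
C vs E: C, 5–4.
C vs F: C, 8–1.
C vs G: C, 6–3.
D vs E: D wins 9–0.
D vs F: D wins 6–3.
D vs G: D, 6–3.
E–F: E 6–3.
E vs G: E, 6–3.
F vs G: G, 9–0.
D wins every pairwise contest, so D is the Condorcet winner.

D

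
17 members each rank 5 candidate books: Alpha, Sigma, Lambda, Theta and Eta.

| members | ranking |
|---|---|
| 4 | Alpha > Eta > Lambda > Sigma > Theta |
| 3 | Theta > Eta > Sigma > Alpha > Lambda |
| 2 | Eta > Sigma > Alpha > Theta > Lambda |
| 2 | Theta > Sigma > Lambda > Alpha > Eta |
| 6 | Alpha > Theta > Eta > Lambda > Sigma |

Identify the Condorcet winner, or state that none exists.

Alpha

Head-to-head results (17 members):
Alpha–Sigma: Alpha 10–7.
Alpha vs Lambda: Alpha wins 15–2.
Alpha–Theta: Alpha 12–5.
Alpha–Eta: Alpha 12–5.
Sigma–Lambda: Lambda 10–7.
Sigma vs Theta: Theta, 11–6.
Sigma vs Eta: Eta, 15–2.
Lambda–Theta: Theta 13–4.
Lambda vs Eta: Eta wins 15–2.
Theta vs Eta: Theta, 11–6.
Alpha defeats every rival head-to-head and is the Condorcet winner.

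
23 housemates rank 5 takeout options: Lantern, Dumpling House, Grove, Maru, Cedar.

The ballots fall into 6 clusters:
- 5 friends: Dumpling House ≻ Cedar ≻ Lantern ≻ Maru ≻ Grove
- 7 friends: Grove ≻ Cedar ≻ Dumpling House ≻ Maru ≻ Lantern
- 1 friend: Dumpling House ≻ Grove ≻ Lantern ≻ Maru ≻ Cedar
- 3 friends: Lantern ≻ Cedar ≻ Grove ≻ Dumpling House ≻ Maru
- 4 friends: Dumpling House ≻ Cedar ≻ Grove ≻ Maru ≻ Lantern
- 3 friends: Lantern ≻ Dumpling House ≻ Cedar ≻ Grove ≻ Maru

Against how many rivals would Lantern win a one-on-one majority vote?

Lantern against each rival (23 friends):
Lantern vs Dumpling House: Dumpling House, 17–6.
Lantern–Grove: Grove 12–11.
Lantern vs Maru: 5+1+3+3 = 12 for Lantern, 11 for Maru — Lantern by 12–11.
Lantern vs Cedar: Cedar wins 16–7.
Lantern beats Maru; loses to Dumpling House, Grove, Cedar — 1 pairwise win.

1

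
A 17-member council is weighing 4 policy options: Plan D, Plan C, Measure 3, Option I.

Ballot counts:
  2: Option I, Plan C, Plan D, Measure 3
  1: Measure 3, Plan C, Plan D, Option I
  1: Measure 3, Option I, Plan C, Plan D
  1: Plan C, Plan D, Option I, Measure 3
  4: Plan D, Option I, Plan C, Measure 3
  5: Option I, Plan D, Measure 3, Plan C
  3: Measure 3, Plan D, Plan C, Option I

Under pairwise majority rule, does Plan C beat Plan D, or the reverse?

Ballots ranking Plan C above Plan D: 2 + 1 + 1 + 1 = 5.
Ballots ranking Plan D above Plan C: 17 − 5 = 12.
Plan D wins the head-to-head 12–5.

Plan D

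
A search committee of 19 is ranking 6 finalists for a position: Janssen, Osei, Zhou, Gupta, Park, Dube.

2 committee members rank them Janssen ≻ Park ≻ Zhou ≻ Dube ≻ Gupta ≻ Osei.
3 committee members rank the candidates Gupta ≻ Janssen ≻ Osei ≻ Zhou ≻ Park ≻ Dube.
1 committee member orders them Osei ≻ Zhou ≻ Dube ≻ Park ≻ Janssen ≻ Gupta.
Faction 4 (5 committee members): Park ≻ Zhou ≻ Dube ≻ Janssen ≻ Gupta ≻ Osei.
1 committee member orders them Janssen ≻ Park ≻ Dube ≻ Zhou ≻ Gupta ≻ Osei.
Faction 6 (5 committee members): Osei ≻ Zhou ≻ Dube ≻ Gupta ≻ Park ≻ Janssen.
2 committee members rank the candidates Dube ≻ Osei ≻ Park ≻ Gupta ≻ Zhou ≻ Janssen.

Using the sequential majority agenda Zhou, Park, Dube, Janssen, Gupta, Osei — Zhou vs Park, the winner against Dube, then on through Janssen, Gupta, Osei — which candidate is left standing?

Round 1: Zhou vs Park — 9–10, Park advances.
Round 2: Park vs Dube — 11–8, Park advances.
Round 3: Park vs Janssen — 13–6, Park advances.
Round 4: Park vs Gupta — 11–8, Park advances.
Round 5: Park vs Osei — 8–11, Osei advances.
The agenda winner is Osei.

Osei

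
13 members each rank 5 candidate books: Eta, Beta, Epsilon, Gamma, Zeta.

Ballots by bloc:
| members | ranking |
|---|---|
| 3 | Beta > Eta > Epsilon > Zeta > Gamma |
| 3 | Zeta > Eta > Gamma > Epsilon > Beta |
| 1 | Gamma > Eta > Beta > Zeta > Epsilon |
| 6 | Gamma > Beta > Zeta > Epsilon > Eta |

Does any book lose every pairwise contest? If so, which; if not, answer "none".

Epsilon

Head-to-head results (13 members):
Eta–Beta: Beta 9–4.
Eta vs Epsilon: Eta is ranked higher on 3+3+1 = 7 ballots, Epsilon on 6. Eta wins 7–6.
Eta vs Gamma: Eta preferred on 3+3 = 6 ballots; Gamma wins 7–6.
Eta–Zeta: Zeta 9–4.
Beta–Epsilon: Beta 10–3.
Beta–Gamma: Gamma 10–3.
Beta vs Zeta: Beta wins 10–3.
Epsilon vs Gamma: Epsilon is ranked higher on 3 ballots, Gamma on 10. Gamma wins 10–3.
Epsilon–Zeta: Zeta 10–3.
Gamma vs Zeta: Gamma preferred on 1+6 = 7 ballots; Gamma wins 7–6.
Epsilon is beaten in every head-to-head and is the Condorcet loser.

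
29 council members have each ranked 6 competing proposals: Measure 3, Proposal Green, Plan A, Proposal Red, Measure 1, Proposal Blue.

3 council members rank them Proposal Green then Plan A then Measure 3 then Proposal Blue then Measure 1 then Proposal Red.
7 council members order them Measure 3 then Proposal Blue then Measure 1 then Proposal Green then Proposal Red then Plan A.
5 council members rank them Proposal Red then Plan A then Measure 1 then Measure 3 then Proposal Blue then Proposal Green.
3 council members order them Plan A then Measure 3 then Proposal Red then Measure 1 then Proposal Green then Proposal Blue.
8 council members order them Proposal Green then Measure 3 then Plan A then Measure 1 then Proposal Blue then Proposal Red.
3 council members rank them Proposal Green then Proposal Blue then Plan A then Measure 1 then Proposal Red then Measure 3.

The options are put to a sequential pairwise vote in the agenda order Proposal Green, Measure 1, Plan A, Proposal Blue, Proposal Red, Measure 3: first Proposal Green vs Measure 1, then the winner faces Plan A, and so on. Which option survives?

Round 1: Proposal Green vs Measure 1 — 14–15, Measure 1 advances.
Round 2: Measure 1 vs Plan A — 7–22, Plan A advances.
Round 3: Plan A vs Proposal Blue — 19–10, Plan A advances.
Round 4: Plan A vs Proposal Red — 17–12, Plan A advances.
Round 5: Plan A vs Measure 3 — 14–15, Measure 3 advances.
Measure 3 survives the agenda.

Measure 3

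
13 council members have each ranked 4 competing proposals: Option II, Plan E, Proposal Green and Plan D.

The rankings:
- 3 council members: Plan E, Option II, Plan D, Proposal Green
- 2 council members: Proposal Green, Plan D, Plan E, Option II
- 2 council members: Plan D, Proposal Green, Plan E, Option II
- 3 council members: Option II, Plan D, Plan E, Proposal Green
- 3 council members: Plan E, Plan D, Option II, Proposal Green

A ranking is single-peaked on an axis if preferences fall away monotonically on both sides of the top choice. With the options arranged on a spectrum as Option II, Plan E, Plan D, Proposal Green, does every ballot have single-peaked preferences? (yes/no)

Axis positions: Option II=1, Plan E=2, Plan D=3, Proposal Green=4.
Ballot type 1 (peak Plan E at position 2): ranking walks positions 2-1-3-4, expanding outward from the peak — single-peaked.
Ballot type 2 (peak Proposal Green at position 4): ranking walks positions 4-3-2-1, expanding outward from the peak — single-peaked.
Ballot type 3 (peak Plan D at position 3): ranking walks positions 3-4-2-1, expanding outward from the peak — single-peaked.
Ballot type 4: ranking walks positions 1-3-2-4; Plan D is ranked above Plan E even though Plan E lies between Plan D and the peak Option II on the axis — preferences dip and rise again. Not single-peaked.
Ballot type 5 (peak Plan E at position 2): ranking walks positions 2-3-1-4, expanding outward from the peak — single-peaked.
Ballot type 4 violates single-peakedness, so the profile is not single-peaked on this axis.

no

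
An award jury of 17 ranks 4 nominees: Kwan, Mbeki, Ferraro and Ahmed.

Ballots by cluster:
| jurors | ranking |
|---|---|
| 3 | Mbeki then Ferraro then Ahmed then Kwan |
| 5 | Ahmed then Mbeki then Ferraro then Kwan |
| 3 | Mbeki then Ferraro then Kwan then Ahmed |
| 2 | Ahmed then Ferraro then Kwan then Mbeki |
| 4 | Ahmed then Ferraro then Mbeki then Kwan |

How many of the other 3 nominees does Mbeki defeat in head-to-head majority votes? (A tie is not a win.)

2

Mbeki against each rival (17 jurors):
Mbeki vs Kwan: 3+5+3+4 = 15 for Mbeki, 2 for Kwan — Mbeki by 15–2.
Mbeki vs Ferraro: Mbeki, 11–6.
Mbeki vs Ahmed: Ahmed, 11–6.
Mbeki beats Kwan, Ferraro; loses to Ahmed — 2 pairwise wins.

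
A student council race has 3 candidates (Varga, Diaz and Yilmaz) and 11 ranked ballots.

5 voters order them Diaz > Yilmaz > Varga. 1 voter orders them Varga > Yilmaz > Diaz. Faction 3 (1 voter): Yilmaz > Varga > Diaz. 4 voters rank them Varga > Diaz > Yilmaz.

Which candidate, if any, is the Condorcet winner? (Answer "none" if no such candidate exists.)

none

Check each pair by majority over 11 ballots:
Varga–Diaz: Varga 6–5.
Varga–Yilmaz: Yilmaz 6–5.
Diaz vs Yilmaz: Diaz wins 9–2.
No candidate is unbeaten: Varga loses to Yilmaz; Diaz loses to Varga; Yilmaz loses to Diaz. In particular Varga → Diaz → Yilmaz → Varga is a majority cycle — no Condorcet winner exists.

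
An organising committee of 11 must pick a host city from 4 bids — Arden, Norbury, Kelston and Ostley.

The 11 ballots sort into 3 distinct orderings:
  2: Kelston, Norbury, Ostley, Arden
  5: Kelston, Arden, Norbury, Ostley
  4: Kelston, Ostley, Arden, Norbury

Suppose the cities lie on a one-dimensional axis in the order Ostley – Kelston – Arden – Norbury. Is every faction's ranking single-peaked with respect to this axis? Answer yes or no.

Axis positions: Ostley=1, Kelston=2, Arden=3, Norbury=4.
Faction 1: ranking walks positions 2-4-1-3; Norbury is ranked above Arden even though Arden lies between Norbury and the peak Kelston on the axis — preferences dip and rise again. Not single-peaked.
Faction 2 (peak Kelston at position 2): ranking walks positions 2-3-4-1, expanding outward from the peak — single-peaked.
Faction 3 (peak Kelston at position 2): ranking walks positions 2-1-3-4, expanding outward from the peak — single-peaked.
Faction 1 violates single-peakedness, so the profile is not single-peaked on this axis.

no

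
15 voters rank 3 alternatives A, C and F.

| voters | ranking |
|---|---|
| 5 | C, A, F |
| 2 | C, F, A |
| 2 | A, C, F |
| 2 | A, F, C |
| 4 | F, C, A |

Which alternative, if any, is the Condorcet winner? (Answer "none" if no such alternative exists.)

Check each pair by majority over 15 ballots:
A–C: C 11–4.
A vs F: A is ranked higher on 5+2+2 = 9 ballots, F on 6. A wins 9–6.
C vs F: C is ranked higher on 5+2+2 = 9 ballots, F on 6. C wins 9–6.
Only C has no losses; C is the Condorcet winner.

C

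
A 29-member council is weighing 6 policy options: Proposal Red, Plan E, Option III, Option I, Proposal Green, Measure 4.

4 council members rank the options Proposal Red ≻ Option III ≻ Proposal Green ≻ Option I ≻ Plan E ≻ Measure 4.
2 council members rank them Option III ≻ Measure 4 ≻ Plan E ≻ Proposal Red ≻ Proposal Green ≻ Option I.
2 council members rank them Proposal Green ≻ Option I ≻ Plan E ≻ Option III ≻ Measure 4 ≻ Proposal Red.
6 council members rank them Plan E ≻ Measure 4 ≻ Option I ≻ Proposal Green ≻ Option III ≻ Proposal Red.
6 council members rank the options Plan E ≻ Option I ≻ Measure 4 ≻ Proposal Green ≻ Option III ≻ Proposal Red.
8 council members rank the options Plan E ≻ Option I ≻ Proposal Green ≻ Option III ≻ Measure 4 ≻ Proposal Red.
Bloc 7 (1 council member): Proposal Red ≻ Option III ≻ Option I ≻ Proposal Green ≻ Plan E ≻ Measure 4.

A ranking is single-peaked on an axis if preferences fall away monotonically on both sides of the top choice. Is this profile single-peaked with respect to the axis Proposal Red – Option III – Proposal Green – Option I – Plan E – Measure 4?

Axis positions: Proposal Red=1, Option III=2, Proposal Green=3, Option I=4, Plan E=5, Measure 4=6.
Bloc 1 (peak Proposal Red at position 1): ranking walks positions 1-2-3-4-5-6, expanding outward from the peak — single-peaked.
Bloc 2: ranking walks positions 2-6-5-1-3-4; Measure 4 is ranked above Proposal Green even though Proposal Green lies between Measure 4 and the peak Option III on the axis — preferences dip and rise again. Not single-peaked.
Bloc 3 (peak Proposal Green at position 3): ranking walks positions 3-4-5-2-6-1, expanding outward from the peak — single-peaked.
Bloc 4 (peak Plan E at position 5): ranking walks positions 5-6-4-3-2-1, expanding outward from the peak — single-peaked.
Bloc 5 (peak Plan E at position 5): ranking walks positions 5-4-6-3-2-1, expanding outward from the peak — single-peaked.
Bloc 6 (peak Plan E at position 5): ranking walks positions 5-4-3-2-6-1, expanding outward from the peak — single-peaked.
Bloc 7: ranking walks positions 1-2-4-3-5-6; Option I is ranked above Proposal Green even though Proposal Green lies between Option I and the peak Proposal Red on the axis — preferences dip and rise again. Not single-peaked.
Bloc 2 violates single-peakedness, so the profile is not single-peaked on this axis.

no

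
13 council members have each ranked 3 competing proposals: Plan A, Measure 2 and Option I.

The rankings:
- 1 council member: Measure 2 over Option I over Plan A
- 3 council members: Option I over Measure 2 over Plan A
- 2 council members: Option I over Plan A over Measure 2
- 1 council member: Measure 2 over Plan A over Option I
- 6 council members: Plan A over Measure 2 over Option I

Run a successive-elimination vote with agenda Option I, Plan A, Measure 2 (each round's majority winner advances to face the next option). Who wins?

Round 1: Option I vs Plan A — 6–7, Plan A advances.
Round 2: Plan A vs Measure 2 — 8–5, Plan A advances.
Plan A survives the agenda.

Plan A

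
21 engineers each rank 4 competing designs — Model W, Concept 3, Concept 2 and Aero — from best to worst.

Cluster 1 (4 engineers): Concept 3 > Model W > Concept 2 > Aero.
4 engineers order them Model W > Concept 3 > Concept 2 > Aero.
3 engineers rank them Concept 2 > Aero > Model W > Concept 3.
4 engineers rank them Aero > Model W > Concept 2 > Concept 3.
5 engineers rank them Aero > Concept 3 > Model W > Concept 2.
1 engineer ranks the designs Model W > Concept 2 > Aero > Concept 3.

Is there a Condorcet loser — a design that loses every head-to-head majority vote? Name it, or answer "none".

none

Pairwise majorities:
Model W vs Concept 3: Model W is ranked higher on 4+3+4+1 = 12 ballots, Concept 3 on 9. Model W wins 12–9.
Model W vs Concept 2: Model W preferred on 4+4+4+5+1 = 18 ballots; Model W wins 18–3.
Model W vs Aero: Aero wins 12–9.
Concept 3–Concept 2: Concept 3 13–8.
Concept 3 vs Aero: 4+4 = 8 for Concept 3, 13 for Aero — Aero by 13–8.
Concept 2–Aero: Concept 2 12–9.
No design is winless: Model W beats Concept 3; Concept 3 beats Concept 2; Concept 2 beats Aero; Aero beats Model W. There is no Condorcet loser.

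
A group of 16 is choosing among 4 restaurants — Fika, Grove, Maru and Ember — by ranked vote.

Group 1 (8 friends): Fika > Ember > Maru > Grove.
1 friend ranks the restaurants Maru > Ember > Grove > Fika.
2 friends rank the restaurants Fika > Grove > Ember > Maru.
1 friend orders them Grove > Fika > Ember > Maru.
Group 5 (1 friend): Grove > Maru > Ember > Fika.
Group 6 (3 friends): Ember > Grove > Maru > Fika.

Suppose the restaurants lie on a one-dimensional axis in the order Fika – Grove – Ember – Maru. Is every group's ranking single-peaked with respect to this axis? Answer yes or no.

Axis positions: Fika=1, Grove=2, Ember=3, Maru=4.
Group 1: ranking walks positions 1-3-4-2; Ember is ranked above Grove even though Grove lies between Ember and the peak Fika on the axis — preferences dip and rise again. Not single-peaked.
Group 2 (peak Maru at position 4): ranking walks positions 4-3-2-1, expanding outward from the peak — single-peaked.
Group 3 (peak Fika at position 1): ranking walks positions 1-2-3-4, expanding outward from the peak — single-peaked.
Group 4 (peak Grove at position 2): ranking walks positions 2-1-3-4, expanding outward from the peak — single-peaked.
Group 5: ranking walks positions 2-4-3-1; Maru is ranked above Ember even though Ember lies between Maru and the peak Grove on the axis — preferences dip and rise again. Not single-peaked.
Group 6 (peak Ember at position 3): ranking walks positions 3-2-4-1, expanding outward from the peak — single-peaked.
Group 1 violates single-peakedness, so the profile is not single-peaked on this axis.

no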